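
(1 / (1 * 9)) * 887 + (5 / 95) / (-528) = 2966125 / 30096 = 98.56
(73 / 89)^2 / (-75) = -5329 / 594075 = -0.01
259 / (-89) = -259 / 89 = -2.91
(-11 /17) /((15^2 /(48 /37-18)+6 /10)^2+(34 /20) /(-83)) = -968601700 /247949837129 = -0.00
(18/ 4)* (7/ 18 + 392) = 7063/ 4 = 1765.75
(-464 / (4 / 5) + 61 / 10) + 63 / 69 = -572.99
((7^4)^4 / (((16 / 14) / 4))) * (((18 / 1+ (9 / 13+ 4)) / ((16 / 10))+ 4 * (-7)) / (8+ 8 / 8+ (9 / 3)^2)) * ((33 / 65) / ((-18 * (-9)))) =-1225730178198593683 / 4380480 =-279816407836.26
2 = 2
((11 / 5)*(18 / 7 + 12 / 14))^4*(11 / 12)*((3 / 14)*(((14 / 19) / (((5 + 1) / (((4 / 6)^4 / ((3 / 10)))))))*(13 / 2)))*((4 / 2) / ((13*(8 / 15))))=329832448 / 3421425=96.40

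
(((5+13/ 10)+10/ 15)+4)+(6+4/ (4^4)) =16303/ 960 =16.98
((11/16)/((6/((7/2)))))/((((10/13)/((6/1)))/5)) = 1001/64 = 15.64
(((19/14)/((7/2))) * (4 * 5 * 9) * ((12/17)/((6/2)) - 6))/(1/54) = -369360/17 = -21727.06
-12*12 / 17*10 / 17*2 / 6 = -480 / 289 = -1.66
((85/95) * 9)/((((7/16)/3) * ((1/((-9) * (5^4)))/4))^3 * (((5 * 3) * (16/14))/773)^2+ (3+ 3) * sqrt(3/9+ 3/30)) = 55983137341320000000000/809867038731354655608959999999999999999069+ 83609755010726897643840000000000000000000 * sqrt(390)/809867038731354655608959999999999999999069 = 2.04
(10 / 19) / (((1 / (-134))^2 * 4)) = 44890 / 19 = 2362.63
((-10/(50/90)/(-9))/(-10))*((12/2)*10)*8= -96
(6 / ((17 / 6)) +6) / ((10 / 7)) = 5.68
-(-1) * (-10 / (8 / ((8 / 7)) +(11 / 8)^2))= -640 / 569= -1.12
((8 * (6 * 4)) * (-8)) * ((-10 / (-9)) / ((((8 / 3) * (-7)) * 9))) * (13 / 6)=4160 / 189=22.01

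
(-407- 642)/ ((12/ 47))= -49303/ 12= -4108.58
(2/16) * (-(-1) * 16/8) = 1/4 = 0.25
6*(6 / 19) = 36 / 19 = 1.89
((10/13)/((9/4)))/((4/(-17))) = -170/117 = -1.45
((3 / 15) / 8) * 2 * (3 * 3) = 9 / 20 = 0.45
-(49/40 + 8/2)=-209/40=-5.22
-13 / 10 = -1.30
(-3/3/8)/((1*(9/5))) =-5/72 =-0.07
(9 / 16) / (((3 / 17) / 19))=969 / 16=60.56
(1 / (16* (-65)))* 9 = -9 / 1040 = -0.01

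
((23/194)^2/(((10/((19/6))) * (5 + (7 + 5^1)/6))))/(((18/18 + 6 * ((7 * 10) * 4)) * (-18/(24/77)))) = -10051/1534519643580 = -0.00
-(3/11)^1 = -3/11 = -0.27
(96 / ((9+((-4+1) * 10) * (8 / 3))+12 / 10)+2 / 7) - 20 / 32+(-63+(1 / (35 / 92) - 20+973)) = 87060109 / 97720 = 890.91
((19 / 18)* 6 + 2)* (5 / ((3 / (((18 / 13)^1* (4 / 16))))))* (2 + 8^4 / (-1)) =-255875 / 13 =-19682.69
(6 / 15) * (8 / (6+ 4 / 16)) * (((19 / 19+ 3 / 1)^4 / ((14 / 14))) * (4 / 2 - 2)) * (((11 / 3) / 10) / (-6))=0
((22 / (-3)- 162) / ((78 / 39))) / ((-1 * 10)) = 127 / 15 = 8.47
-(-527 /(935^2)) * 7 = 217 /51425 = 0.00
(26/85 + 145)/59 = 12351/5015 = 2.46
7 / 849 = 0.01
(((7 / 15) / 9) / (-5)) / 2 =-7 / 1350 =-0.01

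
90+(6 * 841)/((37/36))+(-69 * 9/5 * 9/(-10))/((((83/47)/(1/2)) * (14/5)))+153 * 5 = 4966602111/859880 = 5775.92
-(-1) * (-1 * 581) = -581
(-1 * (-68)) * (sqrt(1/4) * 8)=272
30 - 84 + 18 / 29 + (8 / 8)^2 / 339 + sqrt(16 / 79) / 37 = -524743 / 9831 + 4*sqrt(79) / 2923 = -53.36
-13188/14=-942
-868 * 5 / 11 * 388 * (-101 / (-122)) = -85037960 / 671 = -126733.17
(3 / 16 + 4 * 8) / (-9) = -515 / 144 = -3.58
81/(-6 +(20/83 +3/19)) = -127737/8833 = -14.46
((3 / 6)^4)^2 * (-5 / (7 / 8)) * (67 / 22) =-335 / 4928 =-0.07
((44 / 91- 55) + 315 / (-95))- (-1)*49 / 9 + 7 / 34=-27608111 / 529074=-52.18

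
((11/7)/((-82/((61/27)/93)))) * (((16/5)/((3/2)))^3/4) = -2748416/2432217375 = -0.00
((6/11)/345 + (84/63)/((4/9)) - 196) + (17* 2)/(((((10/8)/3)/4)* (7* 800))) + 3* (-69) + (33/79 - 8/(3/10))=-22360382914/52465875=-426.19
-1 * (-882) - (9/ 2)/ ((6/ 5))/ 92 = 324561/ 368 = 881.96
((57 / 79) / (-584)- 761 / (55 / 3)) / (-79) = 105331623 / 200460920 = 0.53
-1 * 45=-45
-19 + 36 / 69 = -425 / 23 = -18.48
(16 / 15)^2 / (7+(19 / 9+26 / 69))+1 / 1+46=578397 / 12275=47.12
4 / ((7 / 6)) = 24 / 7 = 3.43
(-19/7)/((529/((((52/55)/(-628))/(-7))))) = -247/223827835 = -0.00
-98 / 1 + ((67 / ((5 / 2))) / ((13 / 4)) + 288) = 12886 / 65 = 198.25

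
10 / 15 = 2 / 3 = 0.67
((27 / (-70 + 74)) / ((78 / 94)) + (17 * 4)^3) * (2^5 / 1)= 130807096 / 13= 10062084.31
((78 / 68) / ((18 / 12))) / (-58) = -13 / 986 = -0.01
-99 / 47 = -2.11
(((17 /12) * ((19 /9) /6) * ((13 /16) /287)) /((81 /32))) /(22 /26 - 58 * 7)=-54587 /39671191476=-0.00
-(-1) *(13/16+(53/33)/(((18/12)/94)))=160711/1584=101.46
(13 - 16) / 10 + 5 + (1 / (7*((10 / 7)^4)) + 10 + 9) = 237343 / 10000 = 23.73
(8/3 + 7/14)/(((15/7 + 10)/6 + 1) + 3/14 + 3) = 133/262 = 0.51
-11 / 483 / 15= -11 / 7245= -0.00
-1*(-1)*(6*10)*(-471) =-28260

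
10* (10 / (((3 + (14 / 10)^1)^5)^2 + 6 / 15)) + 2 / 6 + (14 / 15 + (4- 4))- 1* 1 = 53127177614098 / 199199450232555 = 0.27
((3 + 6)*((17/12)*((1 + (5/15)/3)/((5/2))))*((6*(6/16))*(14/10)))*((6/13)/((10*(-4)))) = -1071/5200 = -0.21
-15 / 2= -7.50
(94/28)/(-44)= -47/616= -0.08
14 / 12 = 7 / 6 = 1.17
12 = 12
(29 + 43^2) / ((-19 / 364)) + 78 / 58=-19823427 / 551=-35977.18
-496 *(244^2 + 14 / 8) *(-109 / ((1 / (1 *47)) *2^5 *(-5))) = -945536869.08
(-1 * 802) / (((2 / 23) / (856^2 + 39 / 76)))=-513610193425 / 76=-6758028860.86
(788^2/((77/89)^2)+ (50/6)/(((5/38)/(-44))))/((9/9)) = 14705925832/17787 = 826779.44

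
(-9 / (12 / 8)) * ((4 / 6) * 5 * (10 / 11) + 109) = -7394 / 11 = -672.18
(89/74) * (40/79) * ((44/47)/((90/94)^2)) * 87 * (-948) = -85400128/1665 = -51291.37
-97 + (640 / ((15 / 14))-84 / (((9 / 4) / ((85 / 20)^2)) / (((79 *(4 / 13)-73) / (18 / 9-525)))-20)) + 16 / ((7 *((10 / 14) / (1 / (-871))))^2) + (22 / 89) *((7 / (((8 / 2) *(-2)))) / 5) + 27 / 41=59711587712429690047 / 118135561574772300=505.45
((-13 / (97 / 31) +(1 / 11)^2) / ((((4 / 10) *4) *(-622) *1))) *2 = 121665 / 14600828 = 0.01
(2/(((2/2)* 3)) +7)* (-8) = -184/3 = -61.33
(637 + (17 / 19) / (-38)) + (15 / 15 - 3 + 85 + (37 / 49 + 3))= 25604175 / 35378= 723.73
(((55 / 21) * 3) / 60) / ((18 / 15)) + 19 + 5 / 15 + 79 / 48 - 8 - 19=-5959 / 1008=-5.91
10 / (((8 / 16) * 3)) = 20 / 3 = 6.67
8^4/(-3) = -4096/3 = -1365.33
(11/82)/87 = 11/7134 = 0.00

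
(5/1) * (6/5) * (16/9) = 32/3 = 10.67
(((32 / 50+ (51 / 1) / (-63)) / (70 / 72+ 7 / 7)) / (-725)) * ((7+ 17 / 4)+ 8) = 2937 / 1286875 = 0.00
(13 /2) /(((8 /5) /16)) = 65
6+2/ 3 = 20/ 3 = 6.67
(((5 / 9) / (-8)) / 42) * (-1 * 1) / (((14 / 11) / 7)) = 55 / 6048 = 0.01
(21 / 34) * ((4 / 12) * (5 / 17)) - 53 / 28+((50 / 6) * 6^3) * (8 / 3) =38826773 / 8092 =4798.17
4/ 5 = 0.80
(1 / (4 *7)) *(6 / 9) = 1 / 42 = 0.02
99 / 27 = 11 / 3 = 3.67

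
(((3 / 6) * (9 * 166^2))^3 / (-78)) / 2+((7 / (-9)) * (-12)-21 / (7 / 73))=-476679064380179 / 39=-12222540112312.28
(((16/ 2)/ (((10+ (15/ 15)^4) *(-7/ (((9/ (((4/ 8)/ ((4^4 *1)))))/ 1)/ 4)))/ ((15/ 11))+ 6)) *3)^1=414720/ 102833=4.03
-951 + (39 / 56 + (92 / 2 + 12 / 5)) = -252533 / 280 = -901.90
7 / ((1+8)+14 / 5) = 35 / 59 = 0.59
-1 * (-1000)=1000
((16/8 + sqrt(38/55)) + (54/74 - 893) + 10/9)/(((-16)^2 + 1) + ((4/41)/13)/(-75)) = -3945399250/1140366381 + 7995 * sqrt(2090)/113009281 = -3.46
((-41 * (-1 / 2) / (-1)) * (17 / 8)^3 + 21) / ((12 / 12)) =-179929 / 1024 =-175.71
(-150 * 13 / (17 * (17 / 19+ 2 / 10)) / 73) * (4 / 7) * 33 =-235125 / 8687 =-27.07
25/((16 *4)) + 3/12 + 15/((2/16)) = 7721/64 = 120.64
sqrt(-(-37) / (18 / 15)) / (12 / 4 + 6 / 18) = sqrt(1110) / 20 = 1.67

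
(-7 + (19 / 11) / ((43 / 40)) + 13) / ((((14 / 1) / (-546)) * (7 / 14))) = -280644 / 473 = -593.33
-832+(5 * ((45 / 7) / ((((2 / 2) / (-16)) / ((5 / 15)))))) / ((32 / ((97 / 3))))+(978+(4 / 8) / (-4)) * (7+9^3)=10061951 / 14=718710.79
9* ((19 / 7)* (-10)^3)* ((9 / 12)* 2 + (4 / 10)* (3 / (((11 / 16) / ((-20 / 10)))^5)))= 6844059864900 / 1127357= 6070889.58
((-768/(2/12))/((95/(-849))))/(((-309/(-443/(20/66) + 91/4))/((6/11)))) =56302311168/538175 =104617.11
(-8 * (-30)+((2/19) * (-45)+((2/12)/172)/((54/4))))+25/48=249655711/1058832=235.78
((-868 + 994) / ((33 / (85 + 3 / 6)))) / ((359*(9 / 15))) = 5985 / 3949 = 1.52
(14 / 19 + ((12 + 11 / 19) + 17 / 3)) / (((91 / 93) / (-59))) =-1978978 / 1729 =-1144.58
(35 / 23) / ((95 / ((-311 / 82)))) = -2177 / 35834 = -0.06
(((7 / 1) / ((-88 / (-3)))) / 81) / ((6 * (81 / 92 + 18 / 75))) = 4025 / 9184428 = 0.00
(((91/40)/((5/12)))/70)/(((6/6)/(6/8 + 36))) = 5733/2000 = 2.87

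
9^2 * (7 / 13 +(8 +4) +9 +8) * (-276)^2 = 2369378304 / 13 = 182259869.54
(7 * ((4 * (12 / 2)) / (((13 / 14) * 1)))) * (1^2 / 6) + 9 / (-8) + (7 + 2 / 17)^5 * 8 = 21584223816315 / 147665128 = 146170.08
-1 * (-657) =657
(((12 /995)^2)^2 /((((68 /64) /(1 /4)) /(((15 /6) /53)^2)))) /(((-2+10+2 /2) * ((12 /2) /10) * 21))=0.00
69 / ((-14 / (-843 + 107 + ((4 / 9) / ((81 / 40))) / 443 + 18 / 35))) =95602904851 / 26374005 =3624.89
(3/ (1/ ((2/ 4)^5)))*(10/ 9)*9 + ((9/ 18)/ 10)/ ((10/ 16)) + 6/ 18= 1621/ 1200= 1.35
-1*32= -32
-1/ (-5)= 1/ 5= 0.20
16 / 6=2.67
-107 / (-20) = 107 / 20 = 5.35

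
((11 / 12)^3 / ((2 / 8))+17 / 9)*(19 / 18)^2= 775067 / 139968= 5.54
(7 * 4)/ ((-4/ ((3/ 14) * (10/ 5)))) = -3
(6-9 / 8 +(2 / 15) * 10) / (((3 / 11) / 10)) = 8195 / 36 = 227.64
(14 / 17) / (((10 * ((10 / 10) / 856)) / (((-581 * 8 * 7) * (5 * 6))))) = -1169734272 / 17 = -68807898.35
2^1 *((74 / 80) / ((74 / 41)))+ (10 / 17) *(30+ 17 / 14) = 92279 / 4760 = 19.39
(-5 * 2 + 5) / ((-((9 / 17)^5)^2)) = 10079969502245 / 3486784401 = 2890.91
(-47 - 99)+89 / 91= -13197 / 91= -145.02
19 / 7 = 2.71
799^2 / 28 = 638401 / 28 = 22800.04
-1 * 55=-55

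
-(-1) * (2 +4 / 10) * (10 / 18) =4 / 3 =1.33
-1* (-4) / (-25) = -4 / 25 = -0.16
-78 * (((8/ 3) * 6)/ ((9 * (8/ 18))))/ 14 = -22.29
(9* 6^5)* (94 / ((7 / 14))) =13156992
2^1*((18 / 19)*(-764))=-27504 / 19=-1447.58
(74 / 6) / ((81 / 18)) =74 / 27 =2.74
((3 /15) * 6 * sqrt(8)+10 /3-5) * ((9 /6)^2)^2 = -135 /16+243 * sqrt(2) /20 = 8.75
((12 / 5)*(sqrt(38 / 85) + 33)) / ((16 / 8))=6*sqrt(3230) / 425 + 198 / 5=40.40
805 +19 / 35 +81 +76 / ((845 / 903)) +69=6132432 / 5915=1036.76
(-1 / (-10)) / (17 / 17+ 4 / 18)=9 / 110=0.08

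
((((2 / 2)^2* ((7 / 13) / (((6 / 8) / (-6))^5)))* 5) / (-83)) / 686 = 81920 / 52871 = 1.55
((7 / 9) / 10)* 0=0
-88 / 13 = -6.77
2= 2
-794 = -794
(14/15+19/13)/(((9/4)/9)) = 1868/195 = 9.58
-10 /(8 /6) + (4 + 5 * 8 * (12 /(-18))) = -181 /6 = -30.17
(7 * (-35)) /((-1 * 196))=5 /4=1.25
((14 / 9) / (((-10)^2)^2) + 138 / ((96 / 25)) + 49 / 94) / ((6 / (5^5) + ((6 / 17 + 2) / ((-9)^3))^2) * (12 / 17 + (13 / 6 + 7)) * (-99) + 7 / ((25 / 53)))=74567979013944285 / 26492745772801312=2.81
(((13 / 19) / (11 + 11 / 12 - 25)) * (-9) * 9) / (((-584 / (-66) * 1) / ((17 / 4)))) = 1772199 / 871036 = 2.03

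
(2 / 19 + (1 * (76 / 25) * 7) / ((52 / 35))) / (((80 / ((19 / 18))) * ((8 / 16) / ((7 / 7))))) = 17819 / 46800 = 0.38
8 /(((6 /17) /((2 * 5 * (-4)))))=-2720 /3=-906.67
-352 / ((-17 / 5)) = 1760 / 17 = 103.53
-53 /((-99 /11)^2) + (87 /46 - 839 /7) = -3093851 /26082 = -118.62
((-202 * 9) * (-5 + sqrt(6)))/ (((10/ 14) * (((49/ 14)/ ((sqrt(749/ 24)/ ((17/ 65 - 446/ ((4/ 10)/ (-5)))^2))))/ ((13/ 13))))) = 256035 * sqrt(4494) * (5 - sqrt(6))/ 131327961664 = 0.00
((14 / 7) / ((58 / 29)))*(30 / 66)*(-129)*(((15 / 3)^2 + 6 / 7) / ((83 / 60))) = -7004700 / 6391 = -1096.03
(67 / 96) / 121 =0.01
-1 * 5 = -5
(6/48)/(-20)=-1/160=-0.01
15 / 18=5 / 6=0.83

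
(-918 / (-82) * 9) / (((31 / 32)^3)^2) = 4435627474944 / 36387650921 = 121.90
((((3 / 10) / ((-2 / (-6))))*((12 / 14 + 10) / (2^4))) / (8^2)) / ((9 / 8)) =19 / 2240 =0.01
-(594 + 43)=-637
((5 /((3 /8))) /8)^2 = 25 /9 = 2.78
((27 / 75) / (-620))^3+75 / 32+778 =2905902582030521 / 3723875000000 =780.34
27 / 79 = 0.34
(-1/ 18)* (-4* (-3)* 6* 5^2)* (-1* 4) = 400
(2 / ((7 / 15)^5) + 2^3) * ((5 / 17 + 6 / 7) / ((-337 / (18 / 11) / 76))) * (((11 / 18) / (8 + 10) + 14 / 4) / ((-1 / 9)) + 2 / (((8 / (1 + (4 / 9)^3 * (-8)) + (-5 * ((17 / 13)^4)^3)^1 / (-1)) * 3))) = 1328.98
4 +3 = 7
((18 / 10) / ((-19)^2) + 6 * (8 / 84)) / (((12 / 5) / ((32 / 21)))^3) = 93222400 / 631868769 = 0.15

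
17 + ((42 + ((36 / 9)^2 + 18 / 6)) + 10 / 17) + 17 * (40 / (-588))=193502 / 2499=77.43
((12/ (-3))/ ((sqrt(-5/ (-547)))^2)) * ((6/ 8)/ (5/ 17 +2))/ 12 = -9299/ 780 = -11.92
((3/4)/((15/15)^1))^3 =27/64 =0.42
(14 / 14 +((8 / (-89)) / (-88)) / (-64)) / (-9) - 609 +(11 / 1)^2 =-91749269 / 187968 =-488.11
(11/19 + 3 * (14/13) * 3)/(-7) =-2537/1729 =-1.47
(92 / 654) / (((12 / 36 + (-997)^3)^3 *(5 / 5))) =-207 / 1432242942165953746817094244444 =-0.00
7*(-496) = -3472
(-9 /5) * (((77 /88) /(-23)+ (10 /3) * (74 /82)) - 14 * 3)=529995 /7544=70.25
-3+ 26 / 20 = -17 / 10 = -1.70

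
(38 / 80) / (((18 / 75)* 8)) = 95 / 384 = 0.25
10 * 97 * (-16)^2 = 248320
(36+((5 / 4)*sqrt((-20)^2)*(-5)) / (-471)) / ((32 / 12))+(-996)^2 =992029.60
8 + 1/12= 97/12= 8.08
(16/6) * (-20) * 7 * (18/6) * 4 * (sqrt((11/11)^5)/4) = -1120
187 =187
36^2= 1296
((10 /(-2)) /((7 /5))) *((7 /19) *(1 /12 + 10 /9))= -1075 /684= -1.57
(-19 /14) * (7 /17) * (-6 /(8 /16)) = 114 /17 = 6.71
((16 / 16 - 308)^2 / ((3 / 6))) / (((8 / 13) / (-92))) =-28180451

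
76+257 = 333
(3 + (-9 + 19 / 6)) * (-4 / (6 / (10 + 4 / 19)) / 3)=3298 / 513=6.43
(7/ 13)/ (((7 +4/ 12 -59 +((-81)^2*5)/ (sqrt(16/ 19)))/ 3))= 31248/ 478463304475 +4960116*sqrt(19)/ 478463304475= 0.00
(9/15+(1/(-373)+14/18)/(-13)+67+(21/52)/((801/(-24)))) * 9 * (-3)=-3934247046/2157805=-1823.26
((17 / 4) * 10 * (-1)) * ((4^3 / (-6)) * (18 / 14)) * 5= 20400 / 7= 2914.29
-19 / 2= -9.50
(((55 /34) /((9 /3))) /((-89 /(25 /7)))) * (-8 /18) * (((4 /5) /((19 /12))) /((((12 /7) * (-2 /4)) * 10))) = -440 /776169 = -0.00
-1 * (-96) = 96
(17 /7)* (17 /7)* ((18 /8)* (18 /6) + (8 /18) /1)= 10693 /252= 42.43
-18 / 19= -0.95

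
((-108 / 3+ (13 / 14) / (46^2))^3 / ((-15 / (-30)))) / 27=-1212893636236131851 / 350965854215424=-3455.87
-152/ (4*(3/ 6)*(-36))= 2.11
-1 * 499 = -499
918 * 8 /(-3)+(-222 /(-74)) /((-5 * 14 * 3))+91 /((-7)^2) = -171231 /70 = -2446.16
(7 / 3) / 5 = 7 / 15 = 0.47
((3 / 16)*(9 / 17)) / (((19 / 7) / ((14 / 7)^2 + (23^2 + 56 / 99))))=19.51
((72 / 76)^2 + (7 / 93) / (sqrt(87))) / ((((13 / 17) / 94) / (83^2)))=77060354 *sqrt(87) / 105183 + 3566793528 / 4693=766857.72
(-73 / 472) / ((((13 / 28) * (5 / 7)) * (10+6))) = -3577 / 122720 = -0.03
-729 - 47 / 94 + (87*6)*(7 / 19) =-20413 / 38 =-537.18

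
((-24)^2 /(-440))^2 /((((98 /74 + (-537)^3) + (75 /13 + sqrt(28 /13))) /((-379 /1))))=23310937728 * sqrt(91) /5594225279440081137965375 + 2133060889905496512 /508565934494552830724125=0.00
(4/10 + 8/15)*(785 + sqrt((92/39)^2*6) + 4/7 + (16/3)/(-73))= 1288*sqrt(6)/585 + 2408338/3285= 738.52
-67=-67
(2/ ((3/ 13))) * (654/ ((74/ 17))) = 48178/ 37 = 1302.11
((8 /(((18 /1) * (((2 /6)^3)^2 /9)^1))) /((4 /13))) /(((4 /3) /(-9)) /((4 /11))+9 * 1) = 1102.93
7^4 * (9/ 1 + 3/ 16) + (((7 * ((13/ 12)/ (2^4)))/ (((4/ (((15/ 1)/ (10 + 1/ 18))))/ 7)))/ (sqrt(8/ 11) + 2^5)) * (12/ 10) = 22059.23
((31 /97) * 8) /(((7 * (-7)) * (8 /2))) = -62 /4753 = -0.01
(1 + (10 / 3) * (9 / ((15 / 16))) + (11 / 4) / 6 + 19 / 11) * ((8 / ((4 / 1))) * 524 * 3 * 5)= 6084295 / 11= 553117.73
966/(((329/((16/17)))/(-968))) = -2137344/799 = -2675.02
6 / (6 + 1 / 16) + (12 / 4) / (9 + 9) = 673 / 582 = 1.16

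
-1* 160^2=-25600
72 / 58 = 36 / 29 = 1.24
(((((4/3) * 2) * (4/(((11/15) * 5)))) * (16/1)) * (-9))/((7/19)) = -87552/77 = -1137.04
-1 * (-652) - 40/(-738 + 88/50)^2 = 55221270018/84695209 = 652.00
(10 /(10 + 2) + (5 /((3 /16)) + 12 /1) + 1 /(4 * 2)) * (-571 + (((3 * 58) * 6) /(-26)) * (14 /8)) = -5285341 /208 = -25410.29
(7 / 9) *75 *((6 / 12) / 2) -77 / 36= 112 / 9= 12.44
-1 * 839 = -839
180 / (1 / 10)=1800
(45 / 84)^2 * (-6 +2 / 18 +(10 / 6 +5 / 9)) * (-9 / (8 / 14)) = 7425 / 448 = 16.57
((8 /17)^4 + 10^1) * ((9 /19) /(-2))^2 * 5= 2.82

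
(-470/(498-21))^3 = -103823000/108531333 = -0.96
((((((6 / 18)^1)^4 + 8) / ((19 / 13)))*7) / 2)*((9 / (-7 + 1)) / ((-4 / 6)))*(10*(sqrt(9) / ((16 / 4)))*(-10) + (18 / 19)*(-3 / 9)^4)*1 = -757313557 / 233928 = -3237.38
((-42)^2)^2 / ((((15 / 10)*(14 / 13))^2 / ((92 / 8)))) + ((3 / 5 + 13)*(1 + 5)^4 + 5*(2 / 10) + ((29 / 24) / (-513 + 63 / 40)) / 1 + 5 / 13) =54774390396949 / 3989115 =13730962.98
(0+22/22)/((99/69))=23/33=0.70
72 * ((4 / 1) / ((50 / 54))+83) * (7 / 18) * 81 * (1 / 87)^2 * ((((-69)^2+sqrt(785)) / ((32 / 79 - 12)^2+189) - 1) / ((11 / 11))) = 3433273956 * sqrt(785) / 42441170125+15235350396336 / 42441170125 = 361.24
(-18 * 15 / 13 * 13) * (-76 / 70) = 2052 / 7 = 293.14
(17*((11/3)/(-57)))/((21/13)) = -0.68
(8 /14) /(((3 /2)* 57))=8 /1197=0.01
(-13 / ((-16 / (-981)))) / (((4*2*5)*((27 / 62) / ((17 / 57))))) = -746759 / 54720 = -13.65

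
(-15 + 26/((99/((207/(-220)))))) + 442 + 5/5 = 517581/1210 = 427.75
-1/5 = -0.20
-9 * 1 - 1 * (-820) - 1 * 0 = 811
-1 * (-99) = 99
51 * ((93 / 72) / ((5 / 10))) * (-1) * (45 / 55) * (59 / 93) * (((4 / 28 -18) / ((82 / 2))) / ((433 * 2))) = 376125 / 10935848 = 0.03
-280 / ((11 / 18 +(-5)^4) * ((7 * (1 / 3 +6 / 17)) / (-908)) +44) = -233392320 / 33916991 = -6.88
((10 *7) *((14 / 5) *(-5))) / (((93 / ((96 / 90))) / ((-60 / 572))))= 15680 / 13299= 1.18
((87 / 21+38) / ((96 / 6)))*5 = 1475 / 112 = 13.17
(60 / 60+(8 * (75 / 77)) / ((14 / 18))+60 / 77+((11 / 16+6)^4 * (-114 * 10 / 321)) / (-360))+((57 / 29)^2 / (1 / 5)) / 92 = 390352295716445 / 12298864951296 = 31.74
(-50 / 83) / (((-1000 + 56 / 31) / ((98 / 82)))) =37975 / 52651216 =0.00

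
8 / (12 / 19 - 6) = -1.49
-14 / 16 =-7 / 8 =-0.88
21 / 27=7 / 9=0.78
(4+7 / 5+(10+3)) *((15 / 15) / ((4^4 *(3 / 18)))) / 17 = 69 / 2720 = 0.03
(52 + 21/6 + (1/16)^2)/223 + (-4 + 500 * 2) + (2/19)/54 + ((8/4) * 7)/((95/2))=145924887173/146430720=996.55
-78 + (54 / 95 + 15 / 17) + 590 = 829223 / 1615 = 513.45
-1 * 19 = -19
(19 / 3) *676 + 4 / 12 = 12845 / 3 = 4281.67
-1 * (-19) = 19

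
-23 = -23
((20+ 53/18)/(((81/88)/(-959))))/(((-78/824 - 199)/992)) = 647496668672/5436153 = 119109.35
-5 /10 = -1 /2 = -0.50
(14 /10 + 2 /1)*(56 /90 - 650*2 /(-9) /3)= 111928 /675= 165.82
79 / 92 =0.86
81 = 81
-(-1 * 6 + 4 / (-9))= 58 / 9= 6.44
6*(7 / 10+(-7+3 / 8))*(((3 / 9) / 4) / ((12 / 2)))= -79 / 160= -0.49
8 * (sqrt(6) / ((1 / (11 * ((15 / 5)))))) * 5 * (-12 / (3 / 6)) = -31680 * sqrt(6) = -77599.84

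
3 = 3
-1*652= -652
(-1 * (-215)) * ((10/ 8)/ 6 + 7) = 37195/ 24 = 1549.79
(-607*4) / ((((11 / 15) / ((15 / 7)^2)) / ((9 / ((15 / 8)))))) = -39333600 / 539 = -72975.14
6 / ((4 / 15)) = 45 / 2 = 22.50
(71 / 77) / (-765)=-71 / 58905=-0.00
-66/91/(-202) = 33/9191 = 0.00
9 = 9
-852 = -852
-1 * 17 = -17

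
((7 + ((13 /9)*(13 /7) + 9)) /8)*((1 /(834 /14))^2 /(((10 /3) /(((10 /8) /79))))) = 8239 /2637548352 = 0.00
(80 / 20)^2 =16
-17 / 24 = -0.71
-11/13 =-0.85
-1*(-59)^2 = -3481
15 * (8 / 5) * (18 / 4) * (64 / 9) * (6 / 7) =4608 / 7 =658.29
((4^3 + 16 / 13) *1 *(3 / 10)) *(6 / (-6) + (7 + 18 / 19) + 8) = 292.51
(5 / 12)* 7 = 35 / 12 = 2.92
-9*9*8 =-648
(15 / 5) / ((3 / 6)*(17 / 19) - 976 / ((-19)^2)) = -722 / 543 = -1.33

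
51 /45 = 17 /15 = 1.13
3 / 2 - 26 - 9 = -67 / 2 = -33.50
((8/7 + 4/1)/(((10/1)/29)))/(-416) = -261/7280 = -0.04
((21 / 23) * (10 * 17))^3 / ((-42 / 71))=-76915471500 / 12167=-6321646.38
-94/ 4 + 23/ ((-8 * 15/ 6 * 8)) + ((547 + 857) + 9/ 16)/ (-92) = -286383/ 7360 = -38.91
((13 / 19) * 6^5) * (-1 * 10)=-1010880 / 19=-53204.21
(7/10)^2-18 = -1751/100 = -17.51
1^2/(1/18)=18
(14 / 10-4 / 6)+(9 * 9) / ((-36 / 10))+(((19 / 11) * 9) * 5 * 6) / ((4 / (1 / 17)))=-41818 / 2805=-14.91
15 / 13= 1.15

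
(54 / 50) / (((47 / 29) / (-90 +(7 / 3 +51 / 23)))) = -1538856 / 27025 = -56.94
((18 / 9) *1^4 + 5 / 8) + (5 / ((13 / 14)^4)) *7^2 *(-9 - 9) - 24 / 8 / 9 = -4064378585 / 685464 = -5929.38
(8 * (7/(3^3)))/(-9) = -56/243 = -0.23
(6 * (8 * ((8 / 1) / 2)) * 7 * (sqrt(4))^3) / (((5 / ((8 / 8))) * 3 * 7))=512 / 5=102.40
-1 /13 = -0.08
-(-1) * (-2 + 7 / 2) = 3 / 2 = 1.50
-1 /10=-0.10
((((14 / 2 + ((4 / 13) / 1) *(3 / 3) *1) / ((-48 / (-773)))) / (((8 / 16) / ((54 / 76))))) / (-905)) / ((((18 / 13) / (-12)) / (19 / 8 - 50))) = -883539 / 11584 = -76.27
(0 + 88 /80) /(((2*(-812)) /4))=-11 /4060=-0.00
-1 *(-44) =44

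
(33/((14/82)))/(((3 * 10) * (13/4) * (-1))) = -1.98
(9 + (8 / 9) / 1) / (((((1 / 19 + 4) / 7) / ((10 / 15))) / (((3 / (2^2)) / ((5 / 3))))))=1691 / 330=5.12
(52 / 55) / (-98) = -26 / 2695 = -0.01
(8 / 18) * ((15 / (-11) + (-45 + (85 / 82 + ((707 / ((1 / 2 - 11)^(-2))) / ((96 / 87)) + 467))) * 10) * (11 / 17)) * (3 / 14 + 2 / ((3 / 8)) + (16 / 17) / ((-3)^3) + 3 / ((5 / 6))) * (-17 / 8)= -133457500955789 / 33723648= -3957386.25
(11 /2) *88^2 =42592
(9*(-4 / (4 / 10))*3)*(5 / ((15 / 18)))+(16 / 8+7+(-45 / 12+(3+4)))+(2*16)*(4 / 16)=-6399 / 4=-1599.75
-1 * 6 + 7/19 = -107/19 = -5.63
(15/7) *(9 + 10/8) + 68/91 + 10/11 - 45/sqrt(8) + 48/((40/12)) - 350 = -892261/2860 - 45 *sqrt(2)/4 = -327.89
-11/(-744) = 11/744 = 0.01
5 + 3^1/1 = 8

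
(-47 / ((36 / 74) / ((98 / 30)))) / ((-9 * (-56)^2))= 0.01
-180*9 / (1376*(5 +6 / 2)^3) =-405 / 176128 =-0.00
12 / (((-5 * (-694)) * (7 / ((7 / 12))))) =1 / 3470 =0.00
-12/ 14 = -6/ 7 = -0.86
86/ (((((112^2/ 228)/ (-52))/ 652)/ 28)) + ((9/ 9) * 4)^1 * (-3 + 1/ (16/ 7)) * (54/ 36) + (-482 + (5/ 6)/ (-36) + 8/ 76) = -21321960691/ 14364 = -1484402.72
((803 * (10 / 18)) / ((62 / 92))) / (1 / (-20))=-13239.43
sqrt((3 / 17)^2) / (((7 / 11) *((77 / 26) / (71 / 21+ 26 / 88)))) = 44161 / 128282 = 0.34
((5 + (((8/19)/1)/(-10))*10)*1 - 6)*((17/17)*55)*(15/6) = -7425/38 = -195.39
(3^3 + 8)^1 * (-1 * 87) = -3045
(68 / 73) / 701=68 / 51173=0.00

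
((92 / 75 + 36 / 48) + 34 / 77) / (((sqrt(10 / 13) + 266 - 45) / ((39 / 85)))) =122726617 / 24444535500 - 726193 * sqrt(130) / 415557103500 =0.01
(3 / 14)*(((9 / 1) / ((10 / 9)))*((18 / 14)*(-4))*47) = -102789 / 245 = -419.55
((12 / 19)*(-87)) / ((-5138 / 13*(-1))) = -6786 / 48811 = -0.14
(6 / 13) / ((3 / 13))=2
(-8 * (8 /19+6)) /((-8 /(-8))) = -976 /19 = -51.37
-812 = -812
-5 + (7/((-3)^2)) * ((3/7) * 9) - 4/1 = -6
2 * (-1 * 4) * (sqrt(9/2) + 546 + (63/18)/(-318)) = -694498/159- 12 * sqrt(2) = -4384.88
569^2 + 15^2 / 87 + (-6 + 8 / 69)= 647839162 / 2001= 323757.70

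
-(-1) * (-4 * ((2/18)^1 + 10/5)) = -76/9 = -8.44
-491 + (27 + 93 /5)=-2227 /5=-445.40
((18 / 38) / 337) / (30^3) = 1 / 19209000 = 0.00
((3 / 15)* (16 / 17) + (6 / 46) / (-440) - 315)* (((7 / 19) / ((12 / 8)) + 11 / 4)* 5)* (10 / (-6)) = 184957311805 / 23535072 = 7858.80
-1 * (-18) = 18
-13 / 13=-1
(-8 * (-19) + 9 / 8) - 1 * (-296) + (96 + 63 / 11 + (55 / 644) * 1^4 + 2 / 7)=7809733 / 14168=551.22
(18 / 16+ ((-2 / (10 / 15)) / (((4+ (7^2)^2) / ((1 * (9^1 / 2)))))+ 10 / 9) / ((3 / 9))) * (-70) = -1794541 / 5772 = -310.90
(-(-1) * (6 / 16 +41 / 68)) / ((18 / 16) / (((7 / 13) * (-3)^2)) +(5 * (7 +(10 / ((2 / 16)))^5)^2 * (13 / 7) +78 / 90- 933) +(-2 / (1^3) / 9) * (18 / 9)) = 315 / 32115375895647778492861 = 0.00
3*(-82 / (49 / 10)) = -2460 / 49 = -50.20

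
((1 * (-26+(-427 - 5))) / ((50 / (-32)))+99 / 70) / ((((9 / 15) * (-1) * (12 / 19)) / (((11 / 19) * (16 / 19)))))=-2267914 / 5985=-378.93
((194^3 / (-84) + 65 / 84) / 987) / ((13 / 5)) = -33.87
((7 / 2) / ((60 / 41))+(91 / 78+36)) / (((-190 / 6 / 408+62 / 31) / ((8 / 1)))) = 1936776 / 11765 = 164.62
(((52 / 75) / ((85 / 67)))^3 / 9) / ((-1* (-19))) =42289683904 / 44303361328125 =0.00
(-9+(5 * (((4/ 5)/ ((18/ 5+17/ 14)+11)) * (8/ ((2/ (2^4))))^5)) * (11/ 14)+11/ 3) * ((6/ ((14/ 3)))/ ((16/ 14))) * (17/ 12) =250987145087/ 738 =340090982.50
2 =2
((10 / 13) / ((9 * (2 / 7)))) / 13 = 35 / 1521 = 0.02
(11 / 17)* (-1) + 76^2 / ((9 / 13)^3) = 215719805 / 12393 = 17406.58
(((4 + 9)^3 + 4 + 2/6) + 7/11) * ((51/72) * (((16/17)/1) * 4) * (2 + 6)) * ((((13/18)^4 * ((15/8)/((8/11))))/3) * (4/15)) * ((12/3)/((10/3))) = 415077013/118098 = 3514.68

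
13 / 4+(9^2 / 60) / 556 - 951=-10538953 / 11120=-947.75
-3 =-3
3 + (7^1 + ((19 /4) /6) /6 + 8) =2611 /144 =18.13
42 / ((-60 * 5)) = -7 / 50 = -0.14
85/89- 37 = -3208/89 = -36.04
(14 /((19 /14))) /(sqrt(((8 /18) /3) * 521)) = 294 * sqrt(1563) /9899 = 1.17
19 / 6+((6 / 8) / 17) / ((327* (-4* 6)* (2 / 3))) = 3.17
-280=-280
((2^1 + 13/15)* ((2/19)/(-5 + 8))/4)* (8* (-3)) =-172/285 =-0.60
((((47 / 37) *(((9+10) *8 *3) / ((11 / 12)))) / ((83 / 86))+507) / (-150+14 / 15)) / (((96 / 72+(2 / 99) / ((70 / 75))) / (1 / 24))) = -4120703055 / 17194357024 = -0.24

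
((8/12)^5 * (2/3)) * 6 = 128/243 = 0.53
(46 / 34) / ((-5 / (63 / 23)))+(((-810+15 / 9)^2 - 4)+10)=499857148 / 765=653408.04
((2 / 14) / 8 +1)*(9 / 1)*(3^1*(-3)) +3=-4449 / 56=-79.45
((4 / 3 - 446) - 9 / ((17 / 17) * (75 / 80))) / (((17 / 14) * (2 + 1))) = -95396 / 765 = -124.70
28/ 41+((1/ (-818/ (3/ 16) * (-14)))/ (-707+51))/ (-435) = 11902750721/ 17429027840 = 0.68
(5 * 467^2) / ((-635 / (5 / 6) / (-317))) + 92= 453728.57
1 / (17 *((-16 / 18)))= -9 / 136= -0.07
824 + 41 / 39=32177 / 39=825.05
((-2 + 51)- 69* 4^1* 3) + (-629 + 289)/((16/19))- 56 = -1238.75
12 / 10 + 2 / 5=8 / 5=1.60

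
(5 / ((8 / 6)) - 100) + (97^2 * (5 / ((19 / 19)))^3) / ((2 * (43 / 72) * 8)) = 21153695 / 172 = 122986.60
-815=-815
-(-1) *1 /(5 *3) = 1 /15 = 0.07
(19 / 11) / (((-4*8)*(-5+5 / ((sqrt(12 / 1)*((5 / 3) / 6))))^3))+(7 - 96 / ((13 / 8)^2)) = -36.51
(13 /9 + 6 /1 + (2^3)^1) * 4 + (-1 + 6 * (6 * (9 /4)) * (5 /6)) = 2309 /18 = 128.28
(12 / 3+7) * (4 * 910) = 40040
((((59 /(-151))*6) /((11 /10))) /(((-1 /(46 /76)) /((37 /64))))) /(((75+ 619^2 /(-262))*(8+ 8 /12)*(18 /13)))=-0.00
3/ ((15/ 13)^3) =2197/ 1125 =1.95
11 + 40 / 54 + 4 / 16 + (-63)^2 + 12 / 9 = 430091 / 108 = 3982.32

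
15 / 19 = 0.79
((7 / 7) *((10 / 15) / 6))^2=1 / 81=0.01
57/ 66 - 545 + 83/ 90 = -543.21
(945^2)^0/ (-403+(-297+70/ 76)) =-38/ 26565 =-0.00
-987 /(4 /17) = -16779 /4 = -4194.75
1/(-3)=-1/3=-0.33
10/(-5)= -2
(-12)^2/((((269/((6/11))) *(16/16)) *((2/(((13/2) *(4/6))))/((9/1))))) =16848/2959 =5.69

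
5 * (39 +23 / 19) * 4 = 15280 / 19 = 804.21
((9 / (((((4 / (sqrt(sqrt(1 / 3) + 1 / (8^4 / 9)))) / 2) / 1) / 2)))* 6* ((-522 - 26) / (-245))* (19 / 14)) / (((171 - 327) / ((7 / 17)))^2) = 2603* sqrt(81 + 12288* sqrt(3)) / 437615360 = 0.00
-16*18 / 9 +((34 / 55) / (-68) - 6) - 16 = -54.01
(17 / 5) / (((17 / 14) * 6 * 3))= 7 / 45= 0.16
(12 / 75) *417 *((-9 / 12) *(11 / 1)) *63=-866943 / 25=-34677.72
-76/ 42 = -38/ 21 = -1.81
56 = 56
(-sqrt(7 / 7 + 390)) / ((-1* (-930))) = -sqrt(391) / 930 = -0.02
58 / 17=3.41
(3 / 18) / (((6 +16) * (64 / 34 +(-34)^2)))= 17 / 2598288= 0.00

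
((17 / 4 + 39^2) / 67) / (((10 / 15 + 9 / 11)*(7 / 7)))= 201333 / 13132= 15.33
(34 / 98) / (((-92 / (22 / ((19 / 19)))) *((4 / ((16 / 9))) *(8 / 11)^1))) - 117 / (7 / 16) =-10852169 / 40572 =-267.48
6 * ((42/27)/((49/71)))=13.52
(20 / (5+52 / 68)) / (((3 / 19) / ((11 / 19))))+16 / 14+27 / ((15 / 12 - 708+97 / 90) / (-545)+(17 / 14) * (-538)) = 909732235514 / 65815156491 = 13.82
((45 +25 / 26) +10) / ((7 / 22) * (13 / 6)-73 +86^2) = 96030 / 12567451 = 0.01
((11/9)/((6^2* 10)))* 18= 11/180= 0.06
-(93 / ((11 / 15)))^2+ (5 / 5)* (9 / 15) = -9729762 / 605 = -16082.25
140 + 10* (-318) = -3040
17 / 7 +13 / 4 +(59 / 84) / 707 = 168649 / 29694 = 5.68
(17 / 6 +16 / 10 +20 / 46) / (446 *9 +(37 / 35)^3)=28803425 / 23756824614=0.00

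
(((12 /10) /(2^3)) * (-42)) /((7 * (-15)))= 3 /50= 0.06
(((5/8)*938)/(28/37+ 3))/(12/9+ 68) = 2.25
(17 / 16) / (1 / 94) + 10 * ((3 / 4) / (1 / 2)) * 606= 73519 / 8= 9189.88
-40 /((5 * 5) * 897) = -8 /4485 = -0.00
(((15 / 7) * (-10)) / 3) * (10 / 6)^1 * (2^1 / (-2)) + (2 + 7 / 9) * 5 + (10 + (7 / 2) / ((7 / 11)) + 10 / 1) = 6463 / 126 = 51.29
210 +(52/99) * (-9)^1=2258/11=205.27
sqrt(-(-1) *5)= sqrt(5)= 2.24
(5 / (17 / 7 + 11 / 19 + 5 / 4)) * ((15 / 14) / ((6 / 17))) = 1615 / 453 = 3.57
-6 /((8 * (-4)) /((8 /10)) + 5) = 0.17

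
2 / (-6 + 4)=-1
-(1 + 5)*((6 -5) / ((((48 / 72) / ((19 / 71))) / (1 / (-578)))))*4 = 342 / 20519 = 0.02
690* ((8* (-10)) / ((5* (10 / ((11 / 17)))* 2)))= -6072 / 17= -357.18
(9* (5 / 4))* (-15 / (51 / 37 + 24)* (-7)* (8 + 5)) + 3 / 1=761331 / 1252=608.09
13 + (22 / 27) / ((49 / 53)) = 18365 / 1323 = 13.88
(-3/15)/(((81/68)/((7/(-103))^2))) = -3332/4296645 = -0.00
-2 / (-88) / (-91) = -1 / 4004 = -0.00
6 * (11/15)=22/5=4.40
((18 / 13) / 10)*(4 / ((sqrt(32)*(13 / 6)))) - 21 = -21 + 27*sqrt(2) / 845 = -20.95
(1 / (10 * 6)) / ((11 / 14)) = 7 / 330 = 0.02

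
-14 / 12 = -7 / 6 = -1.17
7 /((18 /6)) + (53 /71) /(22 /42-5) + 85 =1745249 /20022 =87.17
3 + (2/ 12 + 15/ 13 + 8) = 12.32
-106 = -106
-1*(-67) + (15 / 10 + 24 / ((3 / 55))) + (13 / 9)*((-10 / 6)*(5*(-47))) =58009 / 54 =1074.24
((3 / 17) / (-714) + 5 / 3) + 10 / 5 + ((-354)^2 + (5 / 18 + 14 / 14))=2281718431 / 18207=125320.94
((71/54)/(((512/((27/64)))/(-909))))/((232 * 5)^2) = -64539/88185241600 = -0.00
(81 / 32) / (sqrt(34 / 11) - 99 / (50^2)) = 55130625 / 1699137512+31640625 * sqrt(374) / 424784378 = 1.47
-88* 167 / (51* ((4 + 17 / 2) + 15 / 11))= -323312 / 15555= -20.79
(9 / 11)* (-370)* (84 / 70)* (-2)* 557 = 4451544 / 11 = 404685.82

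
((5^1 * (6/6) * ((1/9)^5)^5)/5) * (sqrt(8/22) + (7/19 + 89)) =2 * sqrt(11)/7896877864610378476472739 + 566/4546687255381733062211577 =0.00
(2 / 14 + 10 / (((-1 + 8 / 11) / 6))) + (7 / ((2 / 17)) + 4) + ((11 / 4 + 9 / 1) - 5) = -4189 / 28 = -149.61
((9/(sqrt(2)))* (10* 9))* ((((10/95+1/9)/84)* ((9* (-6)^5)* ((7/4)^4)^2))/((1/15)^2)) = -224910931557375* sqrt(2)/155648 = -2043534704.81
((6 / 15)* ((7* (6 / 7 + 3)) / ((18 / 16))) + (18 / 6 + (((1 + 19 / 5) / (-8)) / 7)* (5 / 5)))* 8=3504 / 35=100.11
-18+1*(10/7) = -116/7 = -16.57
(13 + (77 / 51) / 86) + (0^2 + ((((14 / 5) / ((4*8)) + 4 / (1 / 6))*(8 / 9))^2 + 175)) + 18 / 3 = 3863240849 / 5921100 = 652.45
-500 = -500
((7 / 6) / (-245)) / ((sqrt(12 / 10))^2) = -1 / 252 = -0.00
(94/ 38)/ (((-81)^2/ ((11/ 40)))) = 517/ 4986360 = 0.00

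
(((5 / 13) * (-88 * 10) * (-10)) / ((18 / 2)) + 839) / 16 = 75.94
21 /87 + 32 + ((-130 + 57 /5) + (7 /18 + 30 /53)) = -11813893 /138330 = -85.40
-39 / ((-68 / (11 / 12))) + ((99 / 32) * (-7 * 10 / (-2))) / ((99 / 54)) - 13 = 792 / 17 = 46.59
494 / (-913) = -494 / 913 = -0.54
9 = 9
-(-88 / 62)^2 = -1936 / 961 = -2.01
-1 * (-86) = 86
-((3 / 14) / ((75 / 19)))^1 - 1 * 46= -16119 / 350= -46.05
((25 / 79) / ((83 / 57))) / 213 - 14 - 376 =-181562855 / 465547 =-390.00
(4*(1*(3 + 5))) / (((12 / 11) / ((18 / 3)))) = 176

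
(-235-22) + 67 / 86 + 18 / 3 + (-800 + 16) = -88943 / 86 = -1034.22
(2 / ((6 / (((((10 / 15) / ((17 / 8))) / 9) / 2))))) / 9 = 8 / 12393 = 0.00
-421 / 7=-60.14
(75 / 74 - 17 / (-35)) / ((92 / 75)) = 58245 / 47656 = 1.22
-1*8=-8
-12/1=-12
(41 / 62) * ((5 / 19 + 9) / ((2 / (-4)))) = -7216 / 589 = -12.25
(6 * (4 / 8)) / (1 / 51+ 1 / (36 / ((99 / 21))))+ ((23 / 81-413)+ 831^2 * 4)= 48097638814 / 17415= 2761851.21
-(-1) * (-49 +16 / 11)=-523 / 11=-47.55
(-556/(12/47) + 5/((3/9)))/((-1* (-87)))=-6488/261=-24.86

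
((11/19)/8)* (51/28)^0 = 0.07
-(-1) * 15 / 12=5 / 4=1.25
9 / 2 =4.50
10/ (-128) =-5/ 64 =-0.08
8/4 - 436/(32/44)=-1195/2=-597.50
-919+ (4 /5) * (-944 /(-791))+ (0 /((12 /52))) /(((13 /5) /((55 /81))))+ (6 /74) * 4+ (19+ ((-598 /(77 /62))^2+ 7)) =28626110451679 /123945745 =230956.78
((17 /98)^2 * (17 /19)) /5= 4913 /912380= 0.01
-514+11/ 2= -1017/ 2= -508.50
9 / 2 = 4.50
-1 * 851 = -851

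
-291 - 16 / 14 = -2045 / 7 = -292.14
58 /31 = 1.87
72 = 72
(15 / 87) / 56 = 5 / 1624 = 0.00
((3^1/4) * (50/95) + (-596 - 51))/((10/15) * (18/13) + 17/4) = -638846/5111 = -124.99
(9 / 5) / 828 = 1 / 460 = 0.00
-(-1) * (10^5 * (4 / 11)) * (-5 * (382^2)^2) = -42587627552000000 / 11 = -3871602504727272.73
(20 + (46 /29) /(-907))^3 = 145543196701290744 /18197672920127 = 7997.90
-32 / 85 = -0.38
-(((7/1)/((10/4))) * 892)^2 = -155950144/25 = -6238005.76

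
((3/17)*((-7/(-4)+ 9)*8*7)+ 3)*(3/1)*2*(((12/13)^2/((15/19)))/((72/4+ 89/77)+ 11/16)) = 35.65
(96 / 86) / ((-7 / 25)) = -1200 / 301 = -3.99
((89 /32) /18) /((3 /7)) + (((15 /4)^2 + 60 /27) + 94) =110.65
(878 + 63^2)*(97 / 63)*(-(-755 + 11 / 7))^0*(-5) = -2350795 / 63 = -37314.21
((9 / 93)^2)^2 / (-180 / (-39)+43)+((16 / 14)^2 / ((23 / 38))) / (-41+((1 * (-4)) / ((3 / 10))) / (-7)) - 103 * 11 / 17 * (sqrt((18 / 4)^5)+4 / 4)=-275319 * sqrt(2) / 136 - 85683241665690314 / 1284562912034423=-2929.64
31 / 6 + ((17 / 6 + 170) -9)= 169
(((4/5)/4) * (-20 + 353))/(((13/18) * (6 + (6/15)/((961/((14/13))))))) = 2880117/187409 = 15.37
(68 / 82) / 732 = 17 / 15006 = 0.00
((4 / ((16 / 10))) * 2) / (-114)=-5 / 114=-0.04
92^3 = 778688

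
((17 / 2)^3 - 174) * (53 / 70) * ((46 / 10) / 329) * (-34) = -10423669 / 65800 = -158.41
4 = 4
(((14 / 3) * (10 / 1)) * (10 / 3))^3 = 2744000000 / 729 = 3764060.36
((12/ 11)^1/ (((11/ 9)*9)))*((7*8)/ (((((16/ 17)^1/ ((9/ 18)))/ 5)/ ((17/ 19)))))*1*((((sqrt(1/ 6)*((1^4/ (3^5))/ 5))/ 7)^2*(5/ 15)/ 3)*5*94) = 13583/ 8552480013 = 0.00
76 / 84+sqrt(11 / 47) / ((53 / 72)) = 72 * sqrt(517) / 2491+19 / 21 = 1.56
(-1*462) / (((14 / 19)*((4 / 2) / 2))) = -627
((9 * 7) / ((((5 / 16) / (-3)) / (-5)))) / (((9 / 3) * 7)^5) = 16 / 21609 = 0.00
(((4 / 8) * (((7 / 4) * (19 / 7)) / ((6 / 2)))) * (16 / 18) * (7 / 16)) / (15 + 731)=133 / 322272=0.00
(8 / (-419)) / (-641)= 8 / 268579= 0.00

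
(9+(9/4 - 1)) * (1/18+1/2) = 205/36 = 5.69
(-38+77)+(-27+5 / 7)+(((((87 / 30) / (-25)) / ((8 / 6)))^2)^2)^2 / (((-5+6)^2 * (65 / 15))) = 1157000000068924451024179541 / 91000000000000000000000000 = 12.71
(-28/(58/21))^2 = 86436/841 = 102.78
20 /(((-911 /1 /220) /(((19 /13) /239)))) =-83600 /2830477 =-0.03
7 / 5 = 1.40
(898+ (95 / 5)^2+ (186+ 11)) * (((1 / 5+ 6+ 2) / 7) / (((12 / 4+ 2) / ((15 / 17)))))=25584 / 85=300.99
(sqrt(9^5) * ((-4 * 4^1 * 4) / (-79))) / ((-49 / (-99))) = 1539648 / 3871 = 397.74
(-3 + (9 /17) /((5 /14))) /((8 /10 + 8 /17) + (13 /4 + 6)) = -516 /3577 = -0.14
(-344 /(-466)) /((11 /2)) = 344 /2563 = 0.13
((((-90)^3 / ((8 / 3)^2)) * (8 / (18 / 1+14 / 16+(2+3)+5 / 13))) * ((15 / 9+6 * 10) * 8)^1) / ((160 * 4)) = -43831125 / 1682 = -26058.93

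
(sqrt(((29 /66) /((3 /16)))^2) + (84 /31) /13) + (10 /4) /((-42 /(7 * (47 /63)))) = 2.24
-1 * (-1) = 1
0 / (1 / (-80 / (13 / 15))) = 0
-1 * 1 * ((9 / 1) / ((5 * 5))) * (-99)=891 / 25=35.64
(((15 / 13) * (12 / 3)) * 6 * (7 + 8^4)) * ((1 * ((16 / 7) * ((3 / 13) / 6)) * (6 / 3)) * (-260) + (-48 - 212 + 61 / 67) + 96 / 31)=-6479239484520 / 189007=-34280420.75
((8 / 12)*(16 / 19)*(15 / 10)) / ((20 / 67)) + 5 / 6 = 2083 / 570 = 3.65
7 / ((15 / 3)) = 1.40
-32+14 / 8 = -121 / 4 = -30.25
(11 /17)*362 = 3982 /17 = 234.24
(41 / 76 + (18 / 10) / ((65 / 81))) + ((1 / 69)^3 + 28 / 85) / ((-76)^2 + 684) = 652518905101 / 234499579470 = 2.78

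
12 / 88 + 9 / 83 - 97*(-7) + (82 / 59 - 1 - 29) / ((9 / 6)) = 213368701 / 323202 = 660.17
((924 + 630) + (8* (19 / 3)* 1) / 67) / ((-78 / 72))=-1250024 / 871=-1435.16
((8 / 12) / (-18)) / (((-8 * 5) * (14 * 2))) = 0.00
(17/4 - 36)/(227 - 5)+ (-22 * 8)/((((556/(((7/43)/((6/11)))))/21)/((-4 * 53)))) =2231580569/5307576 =420.45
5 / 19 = 0.26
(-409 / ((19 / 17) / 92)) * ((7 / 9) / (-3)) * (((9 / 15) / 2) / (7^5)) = 319838 / 2052855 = 0.16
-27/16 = -1.69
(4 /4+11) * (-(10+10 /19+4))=-3312 /19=-174.32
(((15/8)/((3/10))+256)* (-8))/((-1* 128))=1049/64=16.39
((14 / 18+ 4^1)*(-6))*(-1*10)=860 / 3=286.67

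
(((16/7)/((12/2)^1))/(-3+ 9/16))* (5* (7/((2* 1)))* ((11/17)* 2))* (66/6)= -77440/1989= -38.93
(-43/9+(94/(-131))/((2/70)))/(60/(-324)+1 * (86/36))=-211458/15589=-13.56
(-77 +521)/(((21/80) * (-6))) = -5920/21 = -281.90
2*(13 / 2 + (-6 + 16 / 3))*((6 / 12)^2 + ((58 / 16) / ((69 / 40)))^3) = 438305315 / 3942108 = 111.19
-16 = -16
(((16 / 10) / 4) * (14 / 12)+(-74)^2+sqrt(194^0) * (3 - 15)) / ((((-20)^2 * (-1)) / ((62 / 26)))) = -2540977 / 78000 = -32.58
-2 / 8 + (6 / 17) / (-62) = -539 / 2108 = -0.26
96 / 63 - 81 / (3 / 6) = -3370 / 21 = -160.48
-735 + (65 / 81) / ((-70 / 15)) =-277895 / 378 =-735.17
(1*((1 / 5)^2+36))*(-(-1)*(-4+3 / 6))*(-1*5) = 6307 / 10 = 630.70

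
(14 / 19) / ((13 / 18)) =252 / 247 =1.02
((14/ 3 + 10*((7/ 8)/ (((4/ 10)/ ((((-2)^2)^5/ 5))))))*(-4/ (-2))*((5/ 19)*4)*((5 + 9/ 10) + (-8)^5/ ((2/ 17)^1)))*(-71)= 3547383728952/ 19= 186704406786.95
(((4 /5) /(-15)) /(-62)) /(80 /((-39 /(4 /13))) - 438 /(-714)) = -40222 /828475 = -0.05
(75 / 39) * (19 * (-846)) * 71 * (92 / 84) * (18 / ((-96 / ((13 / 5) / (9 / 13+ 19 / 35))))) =4265436825 / 4496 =948718.16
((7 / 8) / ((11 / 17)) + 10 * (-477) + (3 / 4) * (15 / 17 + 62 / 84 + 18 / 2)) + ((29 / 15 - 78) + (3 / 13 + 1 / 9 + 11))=-14780511709 / 3063060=-4825.41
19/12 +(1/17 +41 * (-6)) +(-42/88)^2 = -24104425/98736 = -244.13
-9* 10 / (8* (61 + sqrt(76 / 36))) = -4941 / 26776 + 27* sqrt(19) / 26776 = -0.18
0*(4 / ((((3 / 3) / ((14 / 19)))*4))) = 0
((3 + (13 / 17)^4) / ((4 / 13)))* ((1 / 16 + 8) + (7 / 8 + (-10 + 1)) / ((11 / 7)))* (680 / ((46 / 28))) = 16160930695 / 1242989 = 13001.67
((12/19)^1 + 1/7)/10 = 103/1330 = 0.08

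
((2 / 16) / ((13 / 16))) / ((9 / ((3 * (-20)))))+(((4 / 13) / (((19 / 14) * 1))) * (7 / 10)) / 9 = -11204 / 11115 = -1.01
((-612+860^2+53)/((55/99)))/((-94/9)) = -127366.64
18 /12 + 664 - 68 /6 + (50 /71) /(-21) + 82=736.13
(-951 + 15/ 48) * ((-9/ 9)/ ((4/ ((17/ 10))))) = 404.04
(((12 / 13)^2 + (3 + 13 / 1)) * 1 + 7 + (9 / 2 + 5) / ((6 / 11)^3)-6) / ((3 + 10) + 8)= 5577185 / 1533168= 3.64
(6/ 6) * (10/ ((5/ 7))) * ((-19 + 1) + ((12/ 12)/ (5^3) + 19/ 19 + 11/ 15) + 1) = -80108/ 375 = -213.62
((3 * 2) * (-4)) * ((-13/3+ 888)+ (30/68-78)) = -328892/17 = -19346.59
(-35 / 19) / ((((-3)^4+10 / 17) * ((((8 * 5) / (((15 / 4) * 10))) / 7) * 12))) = -20825 / 1686592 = -0.01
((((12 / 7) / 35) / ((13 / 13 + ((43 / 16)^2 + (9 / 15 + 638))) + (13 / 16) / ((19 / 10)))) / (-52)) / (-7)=14592 / 70189685293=0.00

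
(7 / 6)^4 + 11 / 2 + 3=13417 / 1296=10.35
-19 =-19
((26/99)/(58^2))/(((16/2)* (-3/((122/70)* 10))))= -793/13987512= -0.00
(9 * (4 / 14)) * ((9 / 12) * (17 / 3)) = 153 / 14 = 10.93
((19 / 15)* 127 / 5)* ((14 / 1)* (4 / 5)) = 135128 / 375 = 360.34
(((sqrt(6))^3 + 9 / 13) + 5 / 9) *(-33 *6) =-1188 *sqrt(6) -3212 / 13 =-3157.07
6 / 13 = 0.46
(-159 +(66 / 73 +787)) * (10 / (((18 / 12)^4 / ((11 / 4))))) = 20200400 / 5913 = 3416.27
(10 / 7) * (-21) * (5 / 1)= -150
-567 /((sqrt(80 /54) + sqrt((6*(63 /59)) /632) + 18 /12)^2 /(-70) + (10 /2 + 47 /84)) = -279372925094760 /(2739295288890 -(27*sqrt(97881) + 18644*sqrt(30) + 125847)^2) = -104.11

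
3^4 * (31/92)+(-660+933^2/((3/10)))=2900997.29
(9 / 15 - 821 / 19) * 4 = -16192 / 95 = -170.44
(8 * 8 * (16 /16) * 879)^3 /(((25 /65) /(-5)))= -2314461172727808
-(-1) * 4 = 4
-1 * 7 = -7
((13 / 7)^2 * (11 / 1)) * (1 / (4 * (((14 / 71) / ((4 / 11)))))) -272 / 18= 2.38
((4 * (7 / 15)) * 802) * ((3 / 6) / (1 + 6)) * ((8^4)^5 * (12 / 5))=7397144373557530198016 / 25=295885774942301207920.64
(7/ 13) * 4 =28/ 13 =2.15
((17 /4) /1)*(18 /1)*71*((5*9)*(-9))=-4399515 /2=-2199757.50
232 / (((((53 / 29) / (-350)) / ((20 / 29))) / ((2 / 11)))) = -3248000 / 583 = -5571.18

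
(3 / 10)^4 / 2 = 81 / 20000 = 0.00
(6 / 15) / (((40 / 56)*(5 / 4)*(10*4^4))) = 7 / 40000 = 0.00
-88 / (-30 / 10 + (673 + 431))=-88 / 1101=-0.08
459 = 459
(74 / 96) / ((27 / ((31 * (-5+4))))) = -1147 / 1296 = -0.89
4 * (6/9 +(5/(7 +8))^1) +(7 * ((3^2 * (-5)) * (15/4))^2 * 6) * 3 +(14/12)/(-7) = 86113217/24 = 3588050.71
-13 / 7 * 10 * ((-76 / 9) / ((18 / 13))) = 64220 / 567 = 113.26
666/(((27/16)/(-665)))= -787360/3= -262453.33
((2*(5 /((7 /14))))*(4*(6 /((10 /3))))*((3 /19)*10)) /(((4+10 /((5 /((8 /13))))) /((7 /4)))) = 24570 /323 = 76.07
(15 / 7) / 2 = 15 / 14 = 1.07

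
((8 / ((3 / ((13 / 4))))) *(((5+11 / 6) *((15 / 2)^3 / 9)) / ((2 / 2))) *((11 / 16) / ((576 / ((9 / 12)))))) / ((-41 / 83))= -1483625 / 294912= -5.03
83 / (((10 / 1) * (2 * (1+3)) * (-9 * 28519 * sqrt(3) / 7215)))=-39923 * sqrt(3) / 4106736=-0.02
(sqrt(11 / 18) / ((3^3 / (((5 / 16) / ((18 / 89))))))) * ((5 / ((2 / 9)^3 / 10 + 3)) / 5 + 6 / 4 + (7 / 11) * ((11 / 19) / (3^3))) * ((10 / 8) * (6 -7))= -46119882325 * sqrt(22) / 2094558414336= -0.10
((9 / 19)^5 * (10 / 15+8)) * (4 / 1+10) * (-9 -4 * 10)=-351065988 / 2476099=-141.78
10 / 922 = 5 / 461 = 0.01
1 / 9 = 0.11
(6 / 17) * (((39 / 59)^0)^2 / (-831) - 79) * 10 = -1313000 / 4709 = -278.83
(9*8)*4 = 288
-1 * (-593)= 593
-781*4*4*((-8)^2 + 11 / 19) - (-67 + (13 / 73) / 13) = -1119186306 / 1387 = -806911.54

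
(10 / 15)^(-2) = 2.25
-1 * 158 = -158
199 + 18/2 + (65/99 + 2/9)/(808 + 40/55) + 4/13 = 72271481/346944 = 208.31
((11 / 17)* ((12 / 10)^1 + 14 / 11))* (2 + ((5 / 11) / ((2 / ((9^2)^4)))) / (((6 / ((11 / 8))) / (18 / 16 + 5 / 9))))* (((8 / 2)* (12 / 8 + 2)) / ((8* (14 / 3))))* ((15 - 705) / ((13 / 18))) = -2159839329.33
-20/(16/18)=-45/2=-22.50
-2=-2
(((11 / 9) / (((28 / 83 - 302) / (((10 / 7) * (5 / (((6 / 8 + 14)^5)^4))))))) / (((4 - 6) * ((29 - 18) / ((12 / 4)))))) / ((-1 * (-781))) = 1140743313817600 / 53638941734744099901232853868907034306417319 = 0.00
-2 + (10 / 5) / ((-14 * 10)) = -141 / 70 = -2.01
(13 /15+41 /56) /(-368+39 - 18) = -1343 /291480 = -0.00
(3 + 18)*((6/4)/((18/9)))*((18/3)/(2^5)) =2.95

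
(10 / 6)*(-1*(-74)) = 370 / 3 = 123.33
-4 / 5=-0.80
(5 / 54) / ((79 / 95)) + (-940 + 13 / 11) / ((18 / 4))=-9784771 / 46926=-208.51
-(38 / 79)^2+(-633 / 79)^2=399245 / 6241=63.97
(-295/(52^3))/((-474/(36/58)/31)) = 27435/322132928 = 0.00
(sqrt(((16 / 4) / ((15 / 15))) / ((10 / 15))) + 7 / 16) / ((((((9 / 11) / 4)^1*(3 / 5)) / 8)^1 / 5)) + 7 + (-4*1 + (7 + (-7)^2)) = 5443 / 27 + 8800*sqrt(6) / 27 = 999.94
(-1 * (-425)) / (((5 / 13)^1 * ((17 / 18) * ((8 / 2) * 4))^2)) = 5265 / 1088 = 4.84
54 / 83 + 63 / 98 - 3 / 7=1005 / 1162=0.86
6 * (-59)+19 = -335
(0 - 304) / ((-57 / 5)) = 80 / 3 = 26.67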